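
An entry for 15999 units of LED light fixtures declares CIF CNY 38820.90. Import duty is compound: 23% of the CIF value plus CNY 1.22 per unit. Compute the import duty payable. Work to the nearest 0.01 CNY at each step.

Import duty: CNY 28447.59

Ad valorem component: 38820.90 × 23% = 8928.81
Specific component: 15999 × 1.22 = 19518.78
Import duty = 8928.81 + 19518.78 = 28447.59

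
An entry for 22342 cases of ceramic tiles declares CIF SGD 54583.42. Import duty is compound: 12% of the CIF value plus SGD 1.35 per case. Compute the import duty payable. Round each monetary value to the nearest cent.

Import duty: SGD 36711.71

Ad valorem component: 54583.42 × 12% = 6550.01
Specific component: 22342 × 1.35 = 30161.70
Import duty = 6550.01 + 30161.70 = 36711.71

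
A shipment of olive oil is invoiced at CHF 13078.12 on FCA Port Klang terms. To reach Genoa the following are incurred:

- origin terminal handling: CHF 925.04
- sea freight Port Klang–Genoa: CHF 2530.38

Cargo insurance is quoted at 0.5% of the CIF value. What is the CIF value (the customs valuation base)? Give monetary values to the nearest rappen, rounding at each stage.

Let C be the CIF value. C = FCA price + pre-shipment costs + freight + 0.5% × C
C − 0.5% × C = 13078.12 + 925.04 + 2530.38
0.995 × C = 16533.54
C = 16533.54 / 0.995 = 16616.62
Insurance premium = 0.5% × 16616.62 = 83.08

CIF value: CHF 16616.62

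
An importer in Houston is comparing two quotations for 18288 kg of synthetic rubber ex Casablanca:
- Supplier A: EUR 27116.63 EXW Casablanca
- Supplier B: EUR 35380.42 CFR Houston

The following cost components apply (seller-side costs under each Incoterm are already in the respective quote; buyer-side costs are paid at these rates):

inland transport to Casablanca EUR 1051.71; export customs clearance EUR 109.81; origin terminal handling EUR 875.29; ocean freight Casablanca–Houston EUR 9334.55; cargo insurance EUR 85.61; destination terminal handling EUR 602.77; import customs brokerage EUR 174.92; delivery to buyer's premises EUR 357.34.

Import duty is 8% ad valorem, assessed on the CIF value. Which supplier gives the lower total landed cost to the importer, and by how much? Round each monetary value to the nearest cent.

Supplier A (EXW):
CIF value = EXW price + inland to port + export clearance + origin terminal + freight + insurance = 27116.63 + 1051.71 + 109.81 + 875.29 + 9334.55 + 85.61 = 38573.60
Import duty = 38573.60 × 8% = 3085.89
Buyer bears (A): 1051.71 + 109.81 + 875.29 + 9334.55 + 85.61 + 602.77 + 174.92 + 357.34 = 12592.00
Landed cost (A) = invoice 27116.63 + 12592.00 + duty 3085.89 = 42794.52
Supplier B (CFR):
CIF value = CFR price + insurance = 35380.42 + 85.61 = 35466.03
Import duty = 35466.03 × 8% = 2837.28
Buyer bears (B): 85.61 + 602.77 + 174.92 + 357.34 = 1220.64
Landed cost (B) = invoice 35380.42 + 1220.64 + duty 2837.28 = 39438.34
Difference = |42794.52 − 39438.34| = 3356.18

Supplier B is cheaper by EUR 3356.18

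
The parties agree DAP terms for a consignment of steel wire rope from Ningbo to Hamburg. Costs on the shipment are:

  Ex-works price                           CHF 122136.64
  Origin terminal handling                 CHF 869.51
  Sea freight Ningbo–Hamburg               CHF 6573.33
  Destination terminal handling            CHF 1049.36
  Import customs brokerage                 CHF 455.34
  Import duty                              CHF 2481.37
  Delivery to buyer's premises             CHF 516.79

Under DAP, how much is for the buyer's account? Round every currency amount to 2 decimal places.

Buyer's account: CHF 2936.71

DAP: the seller bears all costs to the named destination except import duty and clearance.
Seller's account: goods 122136.64 + origin terminal 869.51 + freight 6573.33 + destination terminal 1049.36 + delivery 516.79 = 131145.63
Buyer's account: brokerage 455.34 + duty 2481.37 = 2936.71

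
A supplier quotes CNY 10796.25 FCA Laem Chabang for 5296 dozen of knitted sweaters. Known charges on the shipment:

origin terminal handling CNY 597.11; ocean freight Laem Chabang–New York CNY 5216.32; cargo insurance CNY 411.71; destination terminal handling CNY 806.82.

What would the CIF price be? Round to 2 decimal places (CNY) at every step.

Not relevant to the conversion: destination terminal — on the buyer under both terms; not part of either seller's price.
From FCA to CIF, the seller additionally bears: origin terminal, freight, insurance.
CIF price = 10796.25 + 597.11 + 5216.32 + 411.71 = 17021.39

CIF price: CNY 17021.39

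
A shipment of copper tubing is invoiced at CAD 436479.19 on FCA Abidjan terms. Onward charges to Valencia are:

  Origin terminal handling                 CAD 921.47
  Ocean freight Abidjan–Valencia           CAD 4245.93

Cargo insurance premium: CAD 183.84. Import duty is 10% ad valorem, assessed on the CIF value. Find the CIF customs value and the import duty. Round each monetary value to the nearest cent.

CIF = FCA price + pre-shipment costs + freight + insurance
CIF = 436479.19 + 921.47 + 4245.93 + 183.84 = 441830.43
Import duty = 441830.43 × 10% = 44183.04

CIF value: CAD 441830.43; import duty: CAD 44183.04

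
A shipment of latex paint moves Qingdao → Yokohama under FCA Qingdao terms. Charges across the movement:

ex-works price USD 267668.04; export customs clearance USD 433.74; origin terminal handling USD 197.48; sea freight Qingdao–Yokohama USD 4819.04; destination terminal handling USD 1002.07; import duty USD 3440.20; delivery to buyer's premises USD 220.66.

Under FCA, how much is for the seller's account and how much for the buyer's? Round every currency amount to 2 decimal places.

Seller: USD 268101.78; buyer: USD 9679.45

FCA: the seller delivers export-cleared goods to the carrier; the buyer bears costs from that point.
Seller's account: goods 267668.04 + export clearance 433.74 = 268101.78
Buyer's account: origin terminal 197.48 + freight 4819.04 + destination terminal 1002.07 + duty 3440.20 + delivery 220.66 = 9679.45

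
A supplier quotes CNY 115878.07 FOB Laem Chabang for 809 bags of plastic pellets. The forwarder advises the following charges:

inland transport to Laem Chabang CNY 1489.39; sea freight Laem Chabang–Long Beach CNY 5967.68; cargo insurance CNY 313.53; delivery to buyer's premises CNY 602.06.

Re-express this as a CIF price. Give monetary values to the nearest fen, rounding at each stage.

Not relevant to the conversion: inland to port — on the seller under both FOB and CIF; already in the FOB price and stays in the CIF price. delivery — on the buyer under both terms; not part of either seller's price.
From FOB to CIF, the seller additionally bears: freight, insurance.
CIF price = 115878.07 + 5967.68 + 313.53 = 122159.28

CIF price: CNY 122159.28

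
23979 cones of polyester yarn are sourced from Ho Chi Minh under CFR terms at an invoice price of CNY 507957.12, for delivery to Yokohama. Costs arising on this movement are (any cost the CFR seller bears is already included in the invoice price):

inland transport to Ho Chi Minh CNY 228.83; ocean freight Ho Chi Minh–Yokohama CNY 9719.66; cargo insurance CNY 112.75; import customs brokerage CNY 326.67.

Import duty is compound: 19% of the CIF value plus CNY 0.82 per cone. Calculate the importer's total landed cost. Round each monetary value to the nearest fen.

CFR: the seller pays costs through ocean freight to the destination port, but not insurance.
Already in the invoice (seller's account under CFR): inland to port, freight — exclude.
CIF value = CFR price + insurance = 507957.12 + 112.75 = 508069.87
Ad valorem component: 508069.87 × 19% = 96533.28
Specific component: 23979 × 0.82 = 19662.78
Import duty = 96533.28 + 19662.78 = 116196.06
Buyer bears: insurance 112.75 + brokerage 326.67 + duty 116196.06 = 116635.48
Landed cost = invoice 507957.12 + 116635.48 = 624592.60

Total landed cost: CNY 624592.60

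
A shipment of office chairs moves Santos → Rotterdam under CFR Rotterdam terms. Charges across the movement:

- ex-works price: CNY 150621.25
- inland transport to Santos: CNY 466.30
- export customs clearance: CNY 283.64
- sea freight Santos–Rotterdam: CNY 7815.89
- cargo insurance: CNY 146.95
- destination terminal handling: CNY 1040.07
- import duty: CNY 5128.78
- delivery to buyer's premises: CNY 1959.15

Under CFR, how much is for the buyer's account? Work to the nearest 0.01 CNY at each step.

CFR: the seller pays costs through ocean freight to the destination port, but not insurance.
Seller's account: goods 150621.25 + inland to port 466.30 + export clearance 283.64 + freight 7815.89 = 159187.08
Buyer's account: insurance 146.95 + destination terminal 1040.07 + duty 5128.78 + delivery 1959.15 = 8274.95

Buyer's account: CNY 8274.95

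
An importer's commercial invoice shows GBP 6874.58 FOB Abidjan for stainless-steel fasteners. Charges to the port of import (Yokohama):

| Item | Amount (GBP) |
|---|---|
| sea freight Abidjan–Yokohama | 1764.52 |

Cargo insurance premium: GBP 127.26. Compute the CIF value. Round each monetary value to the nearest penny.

CIF = FOB price + freight + insurance
CIF = 6874.58 + 1764.52 + 127.26 = 8766.36

CIF value: GBP 8766.36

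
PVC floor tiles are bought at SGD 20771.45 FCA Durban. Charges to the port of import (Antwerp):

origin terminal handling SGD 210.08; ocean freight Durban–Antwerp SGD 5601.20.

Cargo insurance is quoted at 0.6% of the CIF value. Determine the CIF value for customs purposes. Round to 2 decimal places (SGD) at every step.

CIF value: SGD 26743.19

Let C be the CIF value. C = FCA price + pre-shipment costs + freight + 0.6% × C
C − 0.6% × C = 20771.45 + 210.08 + 5601.20
0.994 × C = 26582.73
C = 26582.73 / 0.994 = 26743.19
Insurance premium = 0.6% × 26743.19 = 160.46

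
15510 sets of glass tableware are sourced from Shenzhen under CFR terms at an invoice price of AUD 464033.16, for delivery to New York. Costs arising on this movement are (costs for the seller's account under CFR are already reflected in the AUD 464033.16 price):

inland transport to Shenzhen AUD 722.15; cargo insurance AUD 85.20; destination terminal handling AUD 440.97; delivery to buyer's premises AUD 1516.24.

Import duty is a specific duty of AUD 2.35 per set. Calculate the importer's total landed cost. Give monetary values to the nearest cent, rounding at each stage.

CFR: the seller pays costs through ocean freight to the destination port, but not insurance.
Already in the invoice (seller's account under CFR): inland to port — exclude.
CIF value = CFR price + insurance = 464033.16 + 85.20 = 464118.36
Import duty = 15510 × 2.35 = 36448.50
Buyer bears: insurance 85.20 + destination terminal 440.97 + delivery 1516.24 + duty 36448.50 = 38490.91
Landed cost = invoice 464033.16 + 38490.91 = 502524.07

Total landed cost: AUD 502524.07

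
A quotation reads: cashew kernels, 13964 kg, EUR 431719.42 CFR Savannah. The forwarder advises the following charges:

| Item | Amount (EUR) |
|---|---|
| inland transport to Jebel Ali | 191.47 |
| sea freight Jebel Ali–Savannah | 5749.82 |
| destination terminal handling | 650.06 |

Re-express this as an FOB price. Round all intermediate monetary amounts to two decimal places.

FOB price: EUR 425969.60

Not relevant to the conversion: inland to port — on the seller under both CFR and FOB; already in the CFR price and stays in the FOB price. destination terminal — on the buyer under both terms; not part of either seller's price.
From CFR to FOB, the seller no longer bears: freight.
FOB price = 431719.42 − 5749.82 = 425969.60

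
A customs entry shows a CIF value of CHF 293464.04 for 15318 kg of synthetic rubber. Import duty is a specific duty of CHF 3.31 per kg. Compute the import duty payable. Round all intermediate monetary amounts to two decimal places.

Import duty = 15318 × 3.31 = 50702.58

Import duty: CHF 50702.58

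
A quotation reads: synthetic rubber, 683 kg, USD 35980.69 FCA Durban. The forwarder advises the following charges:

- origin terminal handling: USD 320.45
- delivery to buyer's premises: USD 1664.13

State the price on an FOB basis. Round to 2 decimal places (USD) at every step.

Not relevant to the conversion: delivery — on the buyer under both terms; not part of either seller's price.
From FCA to FOB, the seller additionally bears: origin terminal.
FOB price = 35980.69 + 320.45 = 36301.14

FOB price: USD 36301.14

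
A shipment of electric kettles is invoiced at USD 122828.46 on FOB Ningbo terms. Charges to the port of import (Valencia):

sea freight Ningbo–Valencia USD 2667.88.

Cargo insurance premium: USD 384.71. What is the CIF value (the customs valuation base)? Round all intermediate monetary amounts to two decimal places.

CIF = FOB price + freight + insurance
CIF = 122828.46 + 2667.88 + 384.71 = 125881.05

CIF value: USD 125881.05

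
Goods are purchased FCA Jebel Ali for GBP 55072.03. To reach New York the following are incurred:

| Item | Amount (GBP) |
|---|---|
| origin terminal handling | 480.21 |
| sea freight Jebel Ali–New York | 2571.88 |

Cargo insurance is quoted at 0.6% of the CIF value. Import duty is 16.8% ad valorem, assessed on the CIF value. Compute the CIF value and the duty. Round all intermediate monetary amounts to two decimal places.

CIF value: GBP 58474.97; import duty: GBP 9823.79

Let C be the CIF value. C = FCA price + pre-shipment costs + freight + 0.6% × C
C − 0.6% × C = 55072.03 + 480.21 + 2571.88
0.994 × C = 58124.12
C = 58124.12 / 0.994 = 58474.97
Insurance premium = 0.6% × 58474.97 = 350.85
Import duty = 58474.97 × 16.8% = 9823.79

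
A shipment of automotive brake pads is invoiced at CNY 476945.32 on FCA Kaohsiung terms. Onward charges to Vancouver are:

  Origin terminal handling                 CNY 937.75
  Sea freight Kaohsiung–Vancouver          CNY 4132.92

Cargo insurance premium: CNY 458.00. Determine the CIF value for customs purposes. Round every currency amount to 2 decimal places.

CIF = FCA price + pre-shipment costs + freight + insurance
CIF = 476945.32 + 937.75 + 4132.92 + 458.00 = 482473.99

CIF value: CNY 482473.99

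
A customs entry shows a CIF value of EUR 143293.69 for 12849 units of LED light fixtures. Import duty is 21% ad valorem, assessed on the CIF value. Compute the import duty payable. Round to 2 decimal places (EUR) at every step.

Import duty = 143293.69 × 21% = 30091.67

Import duty: EUR 30091.67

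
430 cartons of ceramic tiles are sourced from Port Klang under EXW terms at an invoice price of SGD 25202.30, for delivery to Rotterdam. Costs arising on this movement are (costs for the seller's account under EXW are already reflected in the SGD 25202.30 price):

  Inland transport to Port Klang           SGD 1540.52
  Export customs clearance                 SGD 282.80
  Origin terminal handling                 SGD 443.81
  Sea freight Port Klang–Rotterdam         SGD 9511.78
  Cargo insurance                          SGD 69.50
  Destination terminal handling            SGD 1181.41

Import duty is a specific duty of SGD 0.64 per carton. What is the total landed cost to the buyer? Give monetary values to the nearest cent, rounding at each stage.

EXW: the seller makes goods available at their premises; the buyer bears all onward costs.
CIF value = EXW price + inland to port + export clearance + origin terminal + freight + insurance = 25202.30 + 1540.52 + 282.80 + 443.81 + 9511.78 + 69.50 = 37050.71
Import duty = 430 × 0.64 = 275.20
Buyer bears: inland to port 1540.52 + export clearance 282.80 + origin terminal 443.81 + freight 9511.78 + insurance 69.50 + destination terminal 1181.41 + duty 275.20 = 13305.02
Landed cost = invoice 25202.30 + 13305.02 = 38507.32

Total landed cost: SGD 38507.32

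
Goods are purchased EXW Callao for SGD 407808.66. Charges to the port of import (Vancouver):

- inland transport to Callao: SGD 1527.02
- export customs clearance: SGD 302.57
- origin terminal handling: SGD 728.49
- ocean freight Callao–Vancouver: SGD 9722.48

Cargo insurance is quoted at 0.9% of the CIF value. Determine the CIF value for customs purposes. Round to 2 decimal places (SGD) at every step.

CIF value: SGD 423904.36

Let C be the CIF value. C = EXW price + pre-shipment costs + freight + 0.9% × C
C − 0.9% × C = 407808.66 + 1527.02 + 302.57 + 728.49 + 9722.48
0.991 × C = 420089.22
C = 420089.22 / 0.991 = 423904.36
Insurance premium = 0.9% × 423904.36 = 3815.14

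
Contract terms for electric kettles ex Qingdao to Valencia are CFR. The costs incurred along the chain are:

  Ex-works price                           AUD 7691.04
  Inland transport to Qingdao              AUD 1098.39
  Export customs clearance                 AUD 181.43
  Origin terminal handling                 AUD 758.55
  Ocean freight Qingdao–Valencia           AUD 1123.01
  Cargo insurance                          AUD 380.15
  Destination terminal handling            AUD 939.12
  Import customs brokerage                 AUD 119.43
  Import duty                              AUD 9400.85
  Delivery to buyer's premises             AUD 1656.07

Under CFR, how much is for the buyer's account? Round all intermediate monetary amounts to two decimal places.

Buyer's account: AUD 12495.62

CFR: the seller pays costs through ocean freight to the destination port, but not insurance.
Seller's account: goods 7691.04 + inland to port 1098.39 + export clearance 181.43 + origin terminal 758.55 + freight 1123.01 = 10852.42
Buyer's account: insurance 380.15 + destination terminal 939.12 + brokerage 119.43 + duty 9400.85 + delivery 1656.07 = 12495.62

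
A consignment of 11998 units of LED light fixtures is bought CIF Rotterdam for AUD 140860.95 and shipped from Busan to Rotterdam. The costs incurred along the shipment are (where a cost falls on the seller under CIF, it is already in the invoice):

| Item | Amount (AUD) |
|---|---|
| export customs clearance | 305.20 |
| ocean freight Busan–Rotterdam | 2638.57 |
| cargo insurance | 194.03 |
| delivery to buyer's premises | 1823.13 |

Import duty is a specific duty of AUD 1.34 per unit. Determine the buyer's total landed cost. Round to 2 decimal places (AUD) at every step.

Total landed cost: AUD 158761.40

CIF: the seller pays costs through ocean freight and marine insurance to the destination port.
Already in the invoice (seller's account under CIF): export clearance, freight, insurance — exclude.
The CIF price already equals the CIF value: 140860.95
Import duty = 11998 × 1.34 = 16077.32
Buyer bears: delivery 1823.13 + duty 16077.32 = 17900.45
Landed cost = invoice 140860.95 + 17900.45 = 158761.40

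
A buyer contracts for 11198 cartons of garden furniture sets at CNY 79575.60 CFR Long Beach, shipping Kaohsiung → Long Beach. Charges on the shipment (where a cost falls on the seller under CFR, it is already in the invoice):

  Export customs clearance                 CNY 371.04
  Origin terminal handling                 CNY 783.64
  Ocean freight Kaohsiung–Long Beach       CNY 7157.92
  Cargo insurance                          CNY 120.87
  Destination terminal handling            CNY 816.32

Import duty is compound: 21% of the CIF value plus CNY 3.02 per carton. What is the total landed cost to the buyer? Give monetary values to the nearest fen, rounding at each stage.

Total landed cost: CNY 131067.01

CFR: the seller pays costs through ocean freight to the destination port, but not insurance.
Already in the invoice (seller's account under CFR): export clearance, origin terminal, freight — exclude.
CIF value = CFR price + insurance = 79575.60 + 120.87 = 79696.47
Ad valorem component: 79696.47 × 21% = 16736.26
Specific component: 11198 × 3.02 = 33817.96
Import duty = 16736.26 + 33817.96 = 50554.22
Buyer bears: insurance 120.87 + destination terminal 816.32 + duty 50554.22 = 51491.41
Landed cost = invoice 79575.60 + 51491.41 = 131067.01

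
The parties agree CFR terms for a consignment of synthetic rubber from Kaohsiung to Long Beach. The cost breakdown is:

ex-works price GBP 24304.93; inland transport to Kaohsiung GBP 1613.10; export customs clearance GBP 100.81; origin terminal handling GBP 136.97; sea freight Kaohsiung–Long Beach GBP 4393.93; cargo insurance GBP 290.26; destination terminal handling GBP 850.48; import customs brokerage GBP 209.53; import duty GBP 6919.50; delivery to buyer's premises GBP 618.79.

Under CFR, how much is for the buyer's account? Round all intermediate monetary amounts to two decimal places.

Buyer's account: GBP 8888.56

CFR: the seller pays costs through ocean freight to the destination port, but not insurance.
Seller's account: goods 24304.93 + inland to port 1613.10 + export clearance 100.81 + origin terminal 136.97 + freight 4393.93 = 30549.74
Buyer's account: insurance 290.26 + destination terminal 850.48 + brokerage 209.53 + duty 6919.50 + delivery 618.79 = 8888.56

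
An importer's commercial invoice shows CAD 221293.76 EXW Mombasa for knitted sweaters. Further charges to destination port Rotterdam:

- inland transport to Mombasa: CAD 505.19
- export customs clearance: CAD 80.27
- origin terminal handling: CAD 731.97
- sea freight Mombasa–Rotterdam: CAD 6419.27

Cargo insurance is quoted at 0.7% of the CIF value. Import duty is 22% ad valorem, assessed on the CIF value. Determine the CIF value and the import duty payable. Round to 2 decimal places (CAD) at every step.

CIF value: CAD 230644.97; import duty: CAD 50741.89

Let C be the CIF value. C = EXW price + pre-shipment costs + freight + 0.7% × C
C − 0.7% × C = 221293.76 + 505.19 + 80.27 + 731.97 + 6419.27
0.993 × C = 229030.46
C = 229030.46 / 0.993 = 230644.97
Insurance premium = 0.7% × 230644.97 = 1614.51
Import duty = 230644.97 × 22% = 50741.89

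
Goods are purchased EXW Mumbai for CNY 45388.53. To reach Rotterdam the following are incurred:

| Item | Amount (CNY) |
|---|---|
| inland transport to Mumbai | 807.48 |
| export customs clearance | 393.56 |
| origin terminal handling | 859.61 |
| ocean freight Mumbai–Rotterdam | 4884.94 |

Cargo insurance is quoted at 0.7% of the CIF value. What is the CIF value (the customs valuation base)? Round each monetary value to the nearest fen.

Let C be the CIF value. C = EXW price + pre-shipment costs + freight + 0.7% × C
C − 0.7% × C = 45388.53 + 807.48 + 393.56 + 859.61 + 4884.94
0.993 × C = 52334.12
C = 52334.12 / 0.993 = 52703.04
Insurance premium = 0.7% × 52703.04 = 368.92

CIF value: CNY 52703.04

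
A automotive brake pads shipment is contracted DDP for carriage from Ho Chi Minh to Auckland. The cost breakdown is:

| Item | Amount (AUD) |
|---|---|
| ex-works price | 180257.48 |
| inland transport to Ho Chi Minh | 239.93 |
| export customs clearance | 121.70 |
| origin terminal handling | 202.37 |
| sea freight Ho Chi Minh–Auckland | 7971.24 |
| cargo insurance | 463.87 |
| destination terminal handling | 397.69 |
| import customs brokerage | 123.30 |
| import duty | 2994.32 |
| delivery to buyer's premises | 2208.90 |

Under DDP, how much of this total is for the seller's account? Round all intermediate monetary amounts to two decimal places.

DDP: the seller bears all costs including import duty.
Seller's account: goods 180257.48 + inland to port 239.93 + export clearance 121.70 + origin terminal 202.37 + freight 7971.24 + insurance 463.87 + destination terminal 397.69 + brokerage 123.30 + duty 2994.32 + delivery 2208.90 = 194980.80
Buyer's account: 0.00

Seller's account: AUD 194980.80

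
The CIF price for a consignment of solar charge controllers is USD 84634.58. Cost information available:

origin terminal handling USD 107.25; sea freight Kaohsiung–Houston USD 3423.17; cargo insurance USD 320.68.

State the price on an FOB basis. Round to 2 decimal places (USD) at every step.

FOB price: USD 80890.73

Not relevant to the conversion: origin terminal — on the seller under both CIF and FOB; already in the CIF price and stays in the FOB price.
From CIF to FOB, the seller no longer bears: freight, insurance.
FOB price = 84634.58 − 3423.17 − 320.68 = 80890.73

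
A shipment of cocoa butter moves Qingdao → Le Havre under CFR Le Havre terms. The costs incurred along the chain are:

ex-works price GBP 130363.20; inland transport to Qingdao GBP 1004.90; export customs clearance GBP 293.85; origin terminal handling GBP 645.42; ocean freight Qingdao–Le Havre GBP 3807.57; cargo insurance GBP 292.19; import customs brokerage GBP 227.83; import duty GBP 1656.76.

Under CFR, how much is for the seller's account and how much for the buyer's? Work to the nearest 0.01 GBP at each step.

Seller: GBP 136114.94; buyer: GBP 2176.78

CFR: the seller pays costs through ocean freight to the destination port, but not insurance.
Seller's account: goods 130363.20 + inland to port 1004.90 + export clearance 293.85 + origin terminal 645.42 + freight 3807.57 = 136114.94
Buyer's account: insurance 292.19 + brokerage 227.83 + duty 1656.76 = 2176.78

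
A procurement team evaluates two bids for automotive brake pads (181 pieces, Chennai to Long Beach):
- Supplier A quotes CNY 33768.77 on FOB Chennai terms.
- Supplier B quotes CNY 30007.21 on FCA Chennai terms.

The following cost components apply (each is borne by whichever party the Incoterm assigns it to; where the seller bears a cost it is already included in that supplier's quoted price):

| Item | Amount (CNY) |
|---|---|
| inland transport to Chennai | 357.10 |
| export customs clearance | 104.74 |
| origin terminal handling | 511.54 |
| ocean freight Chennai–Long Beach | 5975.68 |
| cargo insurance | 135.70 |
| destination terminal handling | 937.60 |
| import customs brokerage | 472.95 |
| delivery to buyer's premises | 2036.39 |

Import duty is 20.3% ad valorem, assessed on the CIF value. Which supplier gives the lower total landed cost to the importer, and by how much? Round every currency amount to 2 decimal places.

Supplier A (FOB):
CIF value = FOB price + freight + insurance = 33768.77 + 5975.68 + 135.70 = 39880.15
Import duty = 39880.15 × 20.3% = 8095.67
Buyer bears (A): 5975.68 + 135.70 + 937.60 + 472.95 + 2036.39 = 9558.32
Landed cost (A) = invoice 33768.77 + 9558.32 + duty 8095.67 = 51422.76
Supplier B (FCA):
CIF value = FCA price + origin terminal + freight + insurance = 30007.21 + 511.54 + 5975.68 + 135.70 = 36630.13
Import duty = 36630.13 × 20.3% = 7435.92
Buyer bears (B): 511.54 + 5975.68 + 135.70 + 937.60 + 472.95 + 2036.39 = 10069.86
Landed cost (B) = invoice 30007.21 + 10069.86 + duty 7435.92 = 47512.99
Difference = |51422.76 − 47512.99| = 3909.77

Supplier B is cheaper by CNY 3909.77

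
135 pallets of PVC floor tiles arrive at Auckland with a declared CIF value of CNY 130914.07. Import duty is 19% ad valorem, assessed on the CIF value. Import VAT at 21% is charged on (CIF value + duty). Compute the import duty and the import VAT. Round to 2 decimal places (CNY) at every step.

Import duty: CNY 24873.67; import VAT: CNY 32715.43

Import duty = 130914.07 × 19% = 24873.67
VAT base = CIF + duty = 130914.07 + 24873.67 = 155787.74
Import VAT = 155787.74 × 21% = 32715.43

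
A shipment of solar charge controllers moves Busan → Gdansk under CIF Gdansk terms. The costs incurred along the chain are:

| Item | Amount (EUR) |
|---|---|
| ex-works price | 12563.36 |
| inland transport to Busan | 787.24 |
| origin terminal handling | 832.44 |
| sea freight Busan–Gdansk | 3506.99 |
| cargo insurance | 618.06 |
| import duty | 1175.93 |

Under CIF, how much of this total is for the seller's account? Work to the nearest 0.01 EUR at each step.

CIF: the seller pays costs through ocean freight and marine insurance to the destination port.
Seller's account: goods 12563.36 + inland to port 787.24 + origin terminal 832.44 + freight 3506.99 + insurance 618.06 = 18308.09
Buyer's account: duty 1175.93 = 1175.93

Seller's account: EUR 18308.09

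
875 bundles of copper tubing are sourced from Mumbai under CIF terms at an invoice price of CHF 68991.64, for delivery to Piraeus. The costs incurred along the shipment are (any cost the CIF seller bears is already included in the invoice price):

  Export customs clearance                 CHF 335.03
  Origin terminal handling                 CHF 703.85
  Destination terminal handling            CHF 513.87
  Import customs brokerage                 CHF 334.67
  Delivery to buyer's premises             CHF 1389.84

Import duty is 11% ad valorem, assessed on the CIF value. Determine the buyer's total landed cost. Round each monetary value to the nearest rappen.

Total landed cost: CHF 78819.10

CIF: the seller pays costs through ocean freight and marine insurance to the destination port.
Already in the invoice (seller's account under CIF): export clearance, origin terminal — exclude.
The CIF price already equals the CIF value: 68991.64
Import duty = 68991.64 × 11% = 7589.08
Buyer bears: destination terminal 513.87 + brokerage 334.67 + delivery 1389.84 + duty 7589.08 = 9827.46
Landed cost = invoice 68991.64 + 9827.46 = 78819.10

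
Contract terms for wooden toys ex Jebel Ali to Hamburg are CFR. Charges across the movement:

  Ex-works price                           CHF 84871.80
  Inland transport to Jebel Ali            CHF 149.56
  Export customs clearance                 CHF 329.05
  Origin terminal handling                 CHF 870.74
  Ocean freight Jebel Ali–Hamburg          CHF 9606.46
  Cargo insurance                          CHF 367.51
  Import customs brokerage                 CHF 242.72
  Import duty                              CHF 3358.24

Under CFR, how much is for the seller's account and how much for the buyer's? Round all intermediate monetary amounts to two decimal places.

CFR: the seller pays costs through ocean freight to the destination port, but not insurance.
Seller's account: goods 84871.80 + inland to port 149.56 + export clearance 329.05 + origin terminal 870.74 + freight 9606.46 = 95827.61
Buyer's account: insurance 367.51 + brokerage 242.72 + duty 3358.24 = 3968.47

Seller: CHF 95827.61; buyer: CHF 3968.47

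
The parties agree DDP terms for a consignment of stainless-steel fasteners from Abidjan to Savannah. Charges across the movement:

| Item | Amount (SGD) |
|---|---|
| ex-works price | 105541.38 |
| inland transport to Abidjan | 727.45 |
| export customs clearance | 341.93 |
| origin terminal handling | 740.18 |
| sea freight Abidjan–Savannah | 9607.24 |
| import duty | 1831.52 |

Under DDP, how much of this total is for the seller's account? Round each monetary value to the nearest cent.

Seller's account: SGD 118789.70

DDP: the seller bears all costs including import duty.
Seller's account: goods 105541.38 + inland to port 727.45 + export clearance 341.93 + origin terminal 740.18 + freight 9607.24 + duty 1831.52 = 118789.70
Buyer's account: 0.00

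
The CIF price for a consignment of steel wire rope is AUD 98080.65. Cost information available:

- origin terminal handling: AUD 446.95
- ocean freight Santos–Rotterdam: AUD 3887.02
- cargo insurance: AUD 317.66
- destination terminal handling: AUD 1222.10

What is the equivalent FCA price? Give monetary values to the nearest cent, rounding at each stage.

FCA price: AUD 93429.02

Not relevant to the conversion: destination terminal — on the buyer under both terms; not part of either seller's price.
From CIF to FCA, the seller no longer bears: origin terminal, freight, insurance.
FCA price = 98080.65 − 446.95 − 3887.02 − 317.66 = 93429.02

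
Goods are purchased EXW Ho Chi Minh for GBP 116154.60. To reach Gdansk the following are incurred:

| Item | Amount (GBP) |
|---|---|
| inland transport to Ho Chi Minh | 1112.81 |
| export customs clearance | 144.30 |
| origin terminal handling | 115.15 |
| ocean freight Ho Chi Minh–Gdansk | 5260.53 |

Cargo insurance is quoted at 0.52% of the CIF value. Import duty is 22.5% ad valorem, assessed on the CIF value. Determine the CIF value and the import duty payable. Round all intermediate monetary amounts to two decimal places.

CIF value: GBP 123429.22; import duty: GBP 27771.57

Let C be the CIF value. C = EXW price + pre-shipment costs + freight + 0.52% × C
C − 0.52% × C = 116154.60 + 1112.81 + 144.30 + 115.15 + 5260.53
0.9948 × C = 122787.39
C = 122787.39 / 0.9948 = 123429.22
Insurance premium = 0.52% × 123429.22 = 641.83
Import duty = 123429.22 × 22.5% = 27771.57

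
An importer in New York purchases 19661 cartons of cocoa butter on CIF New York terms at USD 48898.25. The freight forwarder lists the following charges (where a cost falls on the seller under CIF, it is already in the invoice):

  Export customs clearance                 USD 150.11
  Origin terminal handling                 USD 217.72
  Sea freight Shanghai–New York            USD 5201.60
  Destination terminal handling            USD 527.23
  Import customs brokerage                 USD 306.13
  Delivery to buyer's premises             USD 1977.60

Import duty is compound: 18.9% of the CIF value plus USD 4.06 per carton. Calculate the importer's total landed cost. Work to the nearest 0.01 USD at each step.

Total landed cost: USD 140774.64

CIF: the seller pays costs through ocean freight and marine insurance to the destination port.
Already in the invoice (seller's account under CIF): export clearance, origin terminal, freight — exclude.
The CIF price already equals the CIF value: 48898.25
Ad valorem component: 48898.25 × 18.9% = 9241.77
Specific component: 19661 × 4.06 = 79823.66
Import duty = 9241.77 + 79823.66 = 89065.43
Buyer bears: destination terminal 527.23 + brokerage 306.13 + delivery 1977.60 + duty 89065.43 = 91876.39
Landed cost = invoice 48898.25 + 91876.39 = 140774.64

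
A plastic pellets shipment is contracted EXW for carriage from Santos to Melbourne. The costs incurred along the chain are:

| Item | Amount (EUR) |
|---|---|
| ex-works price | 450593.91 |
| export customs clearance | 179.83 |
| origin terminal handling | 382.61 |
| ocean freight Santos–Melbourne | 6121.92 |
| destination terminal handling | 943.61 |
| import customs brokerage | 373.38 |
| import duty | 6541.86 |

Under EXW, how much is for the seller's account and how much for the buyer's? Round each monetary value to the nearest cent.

EXW: the seller makes goods available at their premises; the buyer bears all onward costs.
Seller's account: goods 450593.91 = 450593.91
Buyer's account: export clearance 179.83 + origin terminal 382.61 + freight 6121.92 + destination terminal 943.61 + brokerage 373.38 + duty 6541.86 = 14543.21

Seller: EUR 450593.91; buyer: EUR 14543.21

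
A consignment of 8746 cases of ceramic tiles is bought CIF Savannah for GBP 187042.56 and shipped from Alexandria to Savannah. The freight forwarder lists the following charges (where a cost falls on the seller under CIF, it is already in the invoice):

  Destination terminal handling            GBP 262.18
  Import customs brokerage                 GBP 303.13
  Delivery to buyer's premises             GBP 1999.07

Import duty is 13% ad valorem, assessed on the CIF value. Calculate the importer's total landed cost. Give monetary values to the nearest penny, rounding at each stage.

CIF: the seller pays costs through ocean freight and marine insurance to the destination port.
The CIF price already equals the CIF value: 187042.56
Import duty = 187042.56 × 13% = 24315.53
Buyer bears: destination terminal 262.18 + brokerage 303.13 + delivery 1999.07 + duty 24315.53 = 26879.91
Landed cost = invoice 187042.56 + 26879.91 = 213922.47

Total landed cost: GBP 213922.47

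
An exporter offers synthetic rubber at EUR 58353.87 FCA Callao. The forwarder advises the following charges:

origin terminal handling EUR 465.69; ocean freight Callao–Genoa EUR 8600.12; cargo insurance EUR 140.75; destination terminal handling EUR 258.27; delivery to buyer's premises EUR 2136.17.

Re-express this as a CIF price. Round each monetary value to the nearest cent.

CIF price: EUR 67560.43

Not relevant to the conversion: delivery, destination terminal — on the buyer under both terms; not part of either seller's price.
From FCA to CIF, the seller additionally bears: origin terminal, freight, insurance.
CIF price = 58353.87 + 465.69 + 8600.12 + 140.75 = 67560.43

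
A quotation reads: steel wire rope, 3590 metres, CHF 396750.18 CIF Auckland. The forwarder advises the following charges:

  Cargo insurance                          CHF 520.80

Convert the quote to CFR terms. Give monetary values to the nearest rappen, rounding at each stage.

From CIF to CFR, the seller no longer bears: insurance.
CFR price = 396750.18 − 520.80 = 396229.38

CFR price: CHF 396229.38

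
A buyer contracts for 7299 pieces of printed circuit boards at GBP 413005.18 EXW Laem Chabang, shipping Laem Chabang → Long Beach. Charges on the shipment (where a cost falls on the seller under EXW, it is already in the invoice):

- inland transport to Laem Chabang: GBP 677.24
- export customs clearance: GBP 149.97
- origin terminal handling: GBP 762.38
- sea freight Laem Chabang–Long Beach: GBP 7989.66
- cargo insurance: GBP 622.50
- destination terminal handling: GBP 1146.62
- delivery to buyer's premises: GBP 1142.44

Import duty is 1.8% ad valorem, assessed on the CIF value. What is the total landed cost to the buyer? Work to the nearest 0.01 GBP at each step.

EXW: the seller makes goods available at their premises; the buyer bears all onward costs.
CIF value = EXW price + inland to port + export clearance + origin terminal + freight + insurance = 413005.18 + 677.24 + 149.97 + 762.38 + 7989.66 + 622.50 = 423206.93
Import duty = 423206.93 × 1.8% = 7617.72
Buyer bears: inland to port 677.24 + export clearance 149.97 + origin terminal 762.38 + freight 7989.66 + insurance 622.50 + destination terminal 1146.62 + delivery 1142.44 + duty 7617.72 = 20108.53
Landed cost = invoice 413005.18 + 20108.53 = 433113.71

Total landed cost: GBP 433113.71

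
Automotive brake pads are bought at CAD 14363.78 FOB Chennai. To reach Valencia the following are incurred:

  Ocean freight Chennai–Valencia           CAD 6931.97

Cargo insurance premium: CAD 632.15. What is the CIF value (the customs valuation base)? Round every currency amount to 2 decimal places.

CIF = FOB price + freight + insurance
CIF = 14363.78 + 6931.97 + 632.15 = 21927.90

CIF value: CAD 21927.90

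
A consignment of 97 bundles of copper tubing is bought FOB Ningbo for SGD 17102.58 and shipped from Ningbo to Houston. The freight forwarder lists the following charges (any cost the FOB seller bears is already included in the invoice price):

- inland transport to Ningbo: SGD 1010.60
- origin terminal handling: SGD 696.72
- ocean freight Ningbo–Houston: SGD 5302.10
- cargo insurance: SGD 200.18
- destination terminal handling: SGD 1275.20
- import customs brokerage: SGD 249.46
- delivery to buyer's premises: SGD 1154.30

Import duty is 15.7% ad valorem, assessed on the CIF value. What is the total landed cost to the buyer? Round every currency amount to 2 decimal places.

FOB: the seller bears costs until goods are on board at the origin port; the buyer bears freight, insurance and all costs thereafter.
Already in the invoice (seller's account under FOB): inland to port, origin terminal — exclude.
CIF value = FOB price + freight + insurance = 17102.58 + 5302.10 + 200.18 = 22604.86
Import duty = 22604.86 × 15.7% = 3548.96
Buyer bears: freight 5302.10 + insurance 200.18 + destination terminal 1275.20 + brokerage 249.46 + delivery 1154.30 + duty 3548.96 = 11730.20
Landed cost = invoice 17102.58 + 11730.20 = 28832.78

Total landed cost: SGD 28832.78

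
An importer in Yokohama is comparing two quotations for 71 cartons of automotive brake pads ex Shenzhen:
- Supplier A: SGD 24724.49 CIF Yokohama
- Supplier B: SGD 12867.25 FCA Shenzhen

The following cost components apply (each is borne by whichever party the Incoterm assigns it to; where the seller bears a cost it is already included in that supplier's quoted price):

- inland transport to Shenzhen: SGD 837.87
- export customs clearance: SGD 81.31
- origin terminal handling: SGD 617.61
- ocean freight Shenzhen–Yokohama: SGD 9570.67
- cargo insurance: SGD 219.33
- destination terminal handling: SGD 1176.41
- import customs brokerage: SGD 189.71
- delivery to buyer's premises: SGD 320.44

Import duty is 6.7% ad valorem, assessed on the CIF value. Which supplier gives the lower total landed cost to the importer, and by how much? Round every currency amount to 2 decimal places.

Supplier B is cheaper by SGD 1546.75

Supplier A (CIF):
The CIF price already equals the CIF value: 24724.49
Import duty = 24724.49 × 6.7% = 1656.54
Buyer bears (A): 1176.41 + 189.71 + 320.44 = 1686.56
Landed cost (A) = invoice 24724.49 + 1686.56 + duty 1656.54 = 28067.59
Supplier B (FCA):
CIF value = FCA price + origin terminal + freight + insurance = 12867.25 + 617.61 + 9570.67 + 219.33 = 23274.86
Import duty = 23274.86 × 6.7% = 1559.42
Buyer bears (B): 617.61 + 9570.67 + 219.33 + 1176.41 + 189.71 + 320.44 = 12094.17
Landed cost (B) = invoice 12867.25 + 12094.17 + duty 1559.42 = 26520.84
Difference = |28067.59 − 26520.84| = 1546.75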